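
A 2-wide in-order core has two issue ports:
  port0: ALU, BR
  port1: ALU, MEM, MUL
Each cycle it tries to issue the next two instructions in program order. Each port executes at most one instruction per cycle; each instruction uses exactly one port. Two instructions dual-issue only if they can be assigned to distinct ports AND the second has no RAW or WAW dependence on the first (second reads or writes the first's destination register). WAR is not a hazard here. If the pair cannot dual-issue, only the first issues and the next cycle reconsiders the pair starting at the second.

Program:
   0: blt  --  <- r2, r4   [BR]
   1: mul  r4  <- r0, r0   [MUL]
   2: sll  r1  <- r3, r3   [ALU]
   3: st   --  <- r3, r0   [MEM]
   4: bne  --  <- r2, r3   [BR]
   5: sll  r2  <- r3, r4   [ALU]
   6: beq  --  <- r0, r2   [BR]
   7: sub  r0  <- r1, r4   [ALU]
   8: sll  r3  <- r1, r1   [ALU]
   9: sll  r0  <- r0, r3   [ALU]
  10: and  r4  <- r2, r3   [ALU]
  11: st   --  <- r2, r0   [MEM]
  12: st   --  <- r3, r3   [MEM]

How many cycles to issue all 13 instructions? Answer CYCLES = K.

0. blt/mul @i0+i1  | pair
1. sll/st @i2+i3  | pair
2. bne/sll @i4+i5  | pair
3. beq/sub @i6+i7  | pair
4. sll @i8  | RAW r3
5. sll/and @i9+i10  | pair
6. st @i11  | no-port MEM/MEM
7. st @i12  | tail

CYCLES = 8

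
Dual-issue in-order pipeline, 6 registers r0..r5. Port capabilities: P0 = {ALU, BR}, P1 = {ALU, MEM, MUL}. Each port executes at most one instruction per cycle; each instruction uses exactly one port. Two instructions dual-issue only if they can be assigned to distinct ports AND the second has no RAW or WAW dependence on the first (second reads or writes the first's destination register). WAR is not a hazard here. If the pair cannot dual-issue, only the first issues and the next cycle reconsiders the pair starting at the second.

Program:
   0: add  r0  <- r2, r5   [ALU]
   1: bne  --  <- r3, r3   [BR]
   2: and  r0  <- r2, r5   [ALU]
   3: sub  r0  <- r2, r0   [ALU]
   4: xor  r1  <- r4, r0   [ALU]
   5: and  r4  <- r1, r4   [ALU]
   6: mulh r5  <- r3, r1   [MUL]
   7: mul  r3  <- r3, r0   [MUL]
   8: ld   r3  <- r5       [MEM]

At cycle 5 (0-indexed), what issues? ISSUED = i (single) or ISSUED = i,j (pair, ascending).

c0: i0+i1 add+bne  2-wide
c1: i2 and  RAW+WAW r0
c2: i3 sub  RAW r0
c3: i4 xor  RAW r1
c4: i5+i6 and+mulh  2-wide
c5: i7 mul  no-port MUL/MEM
c6: i8 ld  tail

ISSUED = 7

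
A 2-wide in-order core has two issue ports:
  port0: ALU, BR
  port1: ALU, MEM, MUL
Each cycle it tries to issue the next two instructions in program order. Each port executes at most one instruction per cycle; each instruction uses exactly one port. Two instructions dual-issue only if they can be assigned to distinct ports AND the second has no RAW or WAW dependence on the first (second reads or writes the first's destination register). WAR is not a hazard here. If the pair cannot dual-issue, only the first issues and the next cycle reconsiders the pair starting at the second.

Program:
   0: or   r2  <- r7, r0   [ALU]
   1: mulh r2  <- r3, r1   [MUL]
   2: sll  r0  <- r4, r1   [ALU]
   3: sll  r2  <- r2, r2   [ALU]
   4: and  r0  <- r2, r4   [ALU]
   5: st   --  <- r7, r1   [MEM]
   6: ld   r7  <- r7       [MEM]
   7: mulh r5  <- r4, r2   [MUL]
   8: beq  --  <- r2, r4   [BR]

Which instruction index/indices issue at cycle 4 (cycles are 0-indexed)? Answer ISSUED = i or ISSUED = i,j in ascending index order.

0. or.ALU @i0  | WAW r2
1. mulh.MUL sll.ALU @i1+i2  | 2-wide
2. sll.ALU @i3  | RAW r2
3. and.ALU st.MEM @i4+i5  | 2-wide
4. ld.MEM @i6  | no-port MEM/MUL
5. mulh.MUL beq.BR @i7+i8  | 2-wide

ISSUED = 6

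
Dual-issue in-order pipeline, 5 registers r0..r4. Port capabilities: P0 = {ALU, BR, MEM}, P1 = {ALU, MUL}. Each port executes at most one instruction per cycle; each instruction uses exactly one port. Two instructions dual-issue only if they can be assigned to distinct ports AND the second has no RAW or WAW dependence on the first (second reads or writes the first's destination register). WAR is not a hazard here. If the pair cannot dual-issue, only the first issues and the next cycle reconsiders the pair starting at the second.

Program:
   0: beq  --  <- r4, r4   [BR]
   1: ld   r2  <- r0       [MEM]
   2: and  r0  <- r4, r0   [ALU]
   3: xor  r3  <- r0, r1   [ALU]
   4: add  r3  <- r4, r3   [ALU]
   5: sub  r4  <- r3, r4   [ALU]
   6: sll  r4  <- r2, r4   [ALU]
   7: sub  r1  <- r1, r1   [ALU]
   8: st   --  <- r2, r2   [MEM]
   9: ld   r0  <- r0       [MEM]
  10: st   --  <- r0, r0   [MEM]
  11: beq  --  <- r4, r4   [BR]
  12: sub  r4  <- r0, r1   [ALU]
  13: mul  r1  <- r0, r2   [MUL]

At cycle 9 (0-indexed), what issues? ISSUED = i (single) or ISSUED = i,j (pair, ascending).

ISSUED = 11,12

t=0 i0:beq.BR ; no-port BR/MEM
t=1 i1/i2:ld.MEM/and.ALU ; pair
t=2 i3:xor.ALU ; RAW+WAW r3
t=3 i4:add.ALU ; RAW r3
t=4 i5:sub.ALU ; RAW+WAW r4
t=5 i6/i7:sll.ALU/sub.ALU ; pair
t=6 i8:st.MEM ; no-port MEM/MEM
t=7 i9:ld.MEM ; no-port MEM/MEM
t=8 i10:st.MEM ; no-port MEM/BR
t=9 i11/i12:beq.BR/sub.ALU ; pair
t=10 i13:mul.MUL ; tail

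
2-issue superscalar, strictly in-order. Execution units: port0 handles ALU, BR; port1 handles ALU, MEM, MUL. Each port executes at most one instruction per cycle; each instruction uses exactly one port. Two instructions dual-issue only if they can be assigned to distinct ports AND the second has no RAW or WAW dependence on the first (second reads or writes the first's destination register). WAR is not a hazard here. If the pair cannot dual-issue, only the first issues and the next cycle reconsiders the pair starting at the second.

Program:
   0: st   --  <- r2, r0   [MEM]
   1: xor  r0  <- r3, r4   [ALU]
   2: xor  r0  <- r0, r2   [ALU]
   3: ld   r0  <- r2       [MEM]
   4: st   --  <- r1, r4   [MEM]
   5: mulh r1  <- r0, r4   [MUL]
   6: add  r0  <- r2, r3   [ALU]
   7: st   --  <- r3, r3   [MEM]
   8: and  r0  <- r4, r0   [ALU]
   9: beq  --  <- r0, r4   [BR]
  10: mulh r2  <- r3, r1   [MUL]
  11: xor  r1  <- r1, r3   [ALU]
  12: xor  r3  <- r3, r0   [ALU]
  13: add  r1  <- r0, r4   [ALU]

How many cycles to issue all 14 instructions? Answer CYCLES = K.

CYCLES = 9

t=0 i0/i1:st;xor ; pair
t=1 i2:xor ; WAW r0
t=2 i3:ld ; no-port MEM/MEM
t=3 i4:st ; no-port MEM/MUL
t=4 i5/i6:mulh;add ; pair
t=5 i7/i8:st;and ; pair
t=6 i9/i10:beq;mulh ; pair
t=7 i11/i12:xor;xor ; pair
t=8 i13:add ; tail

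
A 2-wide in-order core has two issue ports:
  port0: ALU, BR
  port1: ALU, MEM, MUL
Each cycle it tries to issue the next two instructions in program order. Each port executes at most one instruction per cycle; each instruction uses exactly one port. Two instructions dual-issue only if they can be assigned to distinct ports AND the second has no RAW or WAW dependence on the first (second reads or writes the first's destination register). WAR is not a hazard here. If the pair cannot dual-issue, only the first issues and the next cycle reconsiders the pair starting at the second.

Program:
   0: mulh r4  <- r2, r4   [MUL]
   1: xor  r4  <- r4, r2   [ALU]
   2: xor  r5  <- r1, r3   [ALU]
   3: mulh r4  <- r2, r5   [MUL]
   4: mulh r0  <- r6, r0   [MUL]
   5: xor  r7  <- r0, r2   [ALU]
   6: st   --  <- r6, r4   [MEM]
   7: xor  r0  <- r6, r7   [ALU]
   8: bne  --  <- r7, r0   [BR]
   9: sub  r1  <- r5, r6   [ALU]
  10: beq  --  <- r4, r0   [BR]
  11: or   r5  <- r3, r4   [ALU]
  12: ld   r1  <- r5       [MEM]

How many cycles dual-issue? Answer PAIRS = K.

t=0 i0:mulh ; RAW+WAW r4
t=1 i1&i2:xor;xor ; 2-wide
t=2 i3:mulh ; no-port MUL/MUL
t=3 i4:mulh ; RAW r0
t=4 i5&i6:xor;st ; 2-wide
t=5 i7:xor ; RAW r0
t=6 i8&i9:bne;sub ; 2-wide
t=7 i10&i11:beq;or ; 2-wide
t=8 i12:ld ; tail

PAIRS = 4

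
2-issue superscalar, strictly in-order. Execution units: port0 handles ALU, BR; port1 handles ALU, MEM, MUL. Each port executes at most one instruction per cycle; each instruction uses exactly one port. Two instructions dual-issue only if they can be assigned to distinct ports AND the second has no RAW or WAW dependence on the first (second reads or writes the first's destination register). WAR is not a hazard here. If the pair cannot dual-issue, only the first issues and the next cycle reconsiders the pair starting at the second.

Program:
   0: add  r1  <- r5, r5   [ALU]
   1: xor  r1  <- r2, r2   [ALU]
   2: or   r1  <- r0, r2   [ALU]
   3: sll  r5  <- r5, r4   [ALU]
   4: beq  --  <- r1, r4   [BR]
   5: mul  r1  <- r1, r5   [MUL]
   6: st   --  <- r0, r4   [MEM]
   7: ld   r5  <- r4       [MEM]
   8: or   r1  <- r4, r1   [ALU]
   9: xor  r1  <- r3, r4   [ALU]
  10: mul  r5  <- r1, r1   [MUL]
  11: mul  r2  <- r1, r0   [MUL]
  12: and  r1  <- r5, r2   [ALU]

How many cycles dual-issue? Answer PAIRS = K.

t=0 i0:add ; WAW r1
t=1 i1:xor ; WAW r1
t=2 i2,i3:or sll ; 2-wide
t=3 i4,i5:beq mul ; 2-wide
t=4 i6:st ; no-port MEM/MEM
t=5 i7,i8:ld or ; 2-wide
t=6 i9:xor ; RAW r1
t=7 i10:mul ; no-port MUL/MUL
t=8 i11:mul ; RAW r2
t=9 i12:and ; tail

PAIRS = 3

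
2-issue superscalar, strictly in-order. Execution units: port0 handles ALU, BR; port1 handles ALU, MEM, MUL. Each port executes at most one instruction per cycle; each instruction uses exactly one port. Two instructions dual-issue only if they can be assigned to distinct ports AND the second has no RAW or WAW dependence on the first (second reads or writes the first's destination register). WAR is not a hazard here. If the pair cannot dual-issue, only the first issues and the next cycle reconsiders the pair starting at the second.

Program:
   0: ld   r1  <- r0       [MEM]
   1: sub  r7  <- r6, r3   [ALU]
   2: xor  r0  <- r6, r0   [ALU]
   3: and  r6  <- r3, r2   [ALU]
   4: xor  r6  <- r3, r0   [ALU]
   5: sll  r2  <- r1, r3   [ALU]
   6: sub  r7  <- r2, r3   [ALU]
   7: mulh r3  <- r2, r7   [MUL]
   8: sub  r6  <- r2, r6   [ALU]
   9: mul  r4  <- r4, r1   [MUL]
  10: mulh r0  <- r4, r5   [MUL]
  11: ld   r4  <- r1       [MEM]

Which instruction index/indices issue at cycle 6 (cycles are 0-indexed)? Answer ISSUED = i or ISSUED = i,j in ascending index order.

0. ld.MEM sub.ALU @i0,i1  | 2-wide
1. xor.ALU and.ALU @i2,i3  | 2-wide
2. xor.ALU sll.ALU @i4,i5  | 2-wide
3. sub.ALU @i6  | RAW r7
4. mulh.MUL sub.ALU @i7,i8  | 2-wide
5. mul.MUL @i9  | no-port MUL/MUL
6. mulh.MUL @i10  | no-port MUL/MEM
7. ld.MEM @i11  | tail

ISSUED = 10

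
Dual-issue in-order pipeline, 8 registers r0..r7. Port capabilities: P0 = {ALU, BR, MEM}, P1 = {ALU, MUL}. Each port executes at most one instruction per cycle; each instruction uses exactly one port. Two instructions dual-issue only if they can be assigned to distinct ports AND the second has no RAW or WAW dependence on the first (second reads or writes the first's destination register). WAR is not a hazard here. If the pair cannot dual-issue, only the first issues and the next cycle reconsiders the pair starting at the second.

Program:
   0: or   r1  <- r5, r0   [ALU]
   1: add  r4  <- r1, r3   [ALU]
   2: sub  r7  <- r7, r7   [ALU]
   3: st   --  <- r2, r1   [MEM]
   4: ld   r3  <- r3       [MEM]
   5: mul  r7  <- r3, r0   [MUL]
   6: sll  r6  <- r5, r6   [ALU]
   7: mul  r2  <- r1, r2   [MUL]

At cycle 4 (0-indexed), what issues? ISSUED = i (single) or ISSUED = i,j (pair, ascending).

ISSUED = 5,6

0. or @i0  | RAW r1
1. add sub @i1&i2  | dual
2. st @i3  | no-port MEM/MEM
3. ld @i4  | RAW r3
4. mul sll @i5&i6  | dual
5. mul @i7  | tail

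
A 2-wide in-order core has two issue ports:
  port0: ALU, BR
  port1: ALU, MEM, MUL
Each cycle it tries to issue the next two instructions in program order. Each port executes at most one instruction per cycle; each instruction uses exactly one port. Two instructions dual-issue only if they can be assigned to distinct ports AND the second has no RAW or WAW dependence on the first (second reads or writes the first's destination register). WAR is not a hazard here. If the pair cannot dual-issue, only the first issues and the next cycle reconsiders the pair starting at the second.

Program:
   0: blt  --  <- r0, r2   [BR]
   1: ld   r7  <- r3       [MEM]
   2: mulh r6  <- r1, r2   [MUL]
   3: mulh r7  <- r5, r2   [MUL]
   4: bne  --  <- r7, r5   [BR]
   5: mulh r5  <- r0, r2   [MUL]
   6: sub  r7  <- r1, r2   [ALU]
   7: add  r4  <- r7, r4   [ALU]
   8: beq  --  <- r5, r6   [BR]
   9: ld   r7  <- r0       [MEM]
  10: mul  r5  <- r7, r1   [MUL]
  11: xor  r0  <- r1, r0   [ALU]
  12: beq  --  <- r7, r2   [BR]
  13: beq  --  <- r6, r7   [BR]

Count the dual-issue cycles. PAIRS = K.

[0] i0+i1  blt.BR+ld.MEM  -- pair
[1] i2  mulh.MUL  -- no-port MUL/MUL
[2] i3  mulh.MUL  -- RAW r7
[3] i4+i5  bne.BR+mulh.MUL  -- pair
[4] i6  sub.ALU  -- RAW r7
[5] i7+i8  add.ALU+beq.BR  -- pair
[6] i9  ld.MEM  -- no-port MEM/MUL
[7] i10+i11  mul.MUL+xor.ALU  -- pair
[8] i12  beq.BR  -- no-port BR/BR
[9] i13  beq.BR  -- tail

PAIRS = 4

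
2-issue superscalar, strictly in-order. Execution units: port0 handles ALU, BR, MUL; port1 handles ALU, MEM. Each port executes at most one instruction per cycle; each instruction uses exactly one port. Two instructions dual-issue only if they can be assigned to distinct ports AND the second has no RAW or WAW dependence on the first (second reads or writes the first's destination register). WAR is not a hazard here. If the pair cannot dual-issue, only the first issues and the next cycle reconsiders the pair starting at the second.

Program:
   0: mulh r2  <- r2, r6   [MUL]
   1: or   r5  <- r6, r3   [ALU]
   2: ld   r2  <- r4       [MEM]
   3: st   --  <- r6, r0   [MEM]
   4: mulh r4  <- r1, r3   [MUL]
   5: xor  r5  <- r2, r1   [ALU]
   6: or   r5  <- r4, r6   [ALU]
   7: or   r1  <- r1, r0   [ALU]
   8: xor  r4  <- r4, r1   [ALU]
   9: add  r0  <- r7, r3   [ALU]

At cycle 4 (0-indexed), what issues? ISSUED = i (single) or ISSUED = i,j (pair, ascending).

0. mulh or @i0+i1  | 2-wide
1. ld @i2  | no-port MEM/MEM
2. st mulh @i3+i4  | 2-wide
3. xor @i5  | WAW r5
4. or or @i6+i7  | 2-wide
5. xor add @i8+i9  | 2-wide

ISSUED = 6,7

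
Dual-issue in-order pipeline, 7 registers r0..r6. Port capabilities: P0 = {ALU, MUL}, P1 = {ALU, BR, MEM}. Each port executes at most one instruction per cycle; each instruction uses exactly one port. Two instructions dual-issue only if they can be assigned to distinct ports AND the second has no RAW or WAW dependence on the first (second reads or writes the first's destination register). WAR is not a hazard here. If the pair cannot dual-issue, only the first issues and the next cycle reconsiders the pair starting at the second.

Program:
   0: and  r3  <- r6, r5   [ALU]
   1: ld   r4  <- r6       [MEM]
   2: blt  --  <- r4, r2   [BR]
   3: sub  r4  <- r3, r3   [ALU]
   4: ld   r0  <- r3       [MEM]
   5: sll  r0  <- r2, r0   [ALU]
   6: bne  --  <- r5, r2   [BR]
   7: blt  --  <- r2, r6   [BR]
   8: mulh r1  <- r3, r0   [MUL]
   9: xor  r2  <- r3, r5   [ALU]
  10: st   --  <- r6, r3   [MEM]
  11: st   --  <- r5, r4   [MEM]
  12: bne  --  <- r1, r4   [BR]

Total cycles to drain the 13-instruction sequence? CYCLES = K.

c0: i0,i1 and+ld  2-wide
c1: i2,i3 blt+sub  2-wide
c2: i4 ld  RAW+WAW r0
c3: i5,i6 sll+bne  2-wide
c4: i7,i8 blt+mulh  2-wide
c5: i9,i10 xor+st  2-wide
c6: i11 st  no-port MEM/BR
c7: i12 bne  tail

CYCLES = 8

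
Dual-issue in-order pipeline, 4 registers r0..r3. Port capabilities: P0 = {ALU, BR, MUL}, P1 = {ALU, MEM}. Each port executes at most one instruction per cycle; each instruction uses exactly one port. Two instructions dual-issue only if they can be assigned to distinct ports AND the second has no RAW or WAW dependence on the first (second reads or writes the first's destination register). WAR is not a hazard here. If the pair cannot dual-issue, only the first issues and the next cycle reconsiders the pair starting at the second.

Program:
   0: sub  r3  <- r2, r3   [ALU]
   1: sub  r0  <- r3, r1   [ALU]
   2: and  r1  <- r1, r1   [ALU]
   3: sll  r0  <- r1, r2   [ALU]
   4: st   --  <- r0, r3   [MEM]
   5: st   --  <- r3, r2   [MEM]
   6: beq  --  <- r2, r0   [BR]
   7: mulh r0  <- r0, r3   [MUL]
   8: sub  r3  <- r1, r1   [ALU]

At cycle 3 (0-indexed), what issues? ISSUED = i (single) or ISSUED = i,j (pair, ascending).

ISSUED = 4

  cy0 -> i0 (sub.ALU) RAW r3
  cy1 -> i1/i2 (sub.ALU/and.ALU) 2-wide
  cy2 -> i3 (sll.ALU) RAW r0
  cy3 -> i4 (st.MEM) no-port MEM/MEM
  cy4 -> i5/i6 (st.MEM/beq.BR) 2-wide
  cy5 -> i7/i8 (mulh.MUL/sub.ALU) 2-wide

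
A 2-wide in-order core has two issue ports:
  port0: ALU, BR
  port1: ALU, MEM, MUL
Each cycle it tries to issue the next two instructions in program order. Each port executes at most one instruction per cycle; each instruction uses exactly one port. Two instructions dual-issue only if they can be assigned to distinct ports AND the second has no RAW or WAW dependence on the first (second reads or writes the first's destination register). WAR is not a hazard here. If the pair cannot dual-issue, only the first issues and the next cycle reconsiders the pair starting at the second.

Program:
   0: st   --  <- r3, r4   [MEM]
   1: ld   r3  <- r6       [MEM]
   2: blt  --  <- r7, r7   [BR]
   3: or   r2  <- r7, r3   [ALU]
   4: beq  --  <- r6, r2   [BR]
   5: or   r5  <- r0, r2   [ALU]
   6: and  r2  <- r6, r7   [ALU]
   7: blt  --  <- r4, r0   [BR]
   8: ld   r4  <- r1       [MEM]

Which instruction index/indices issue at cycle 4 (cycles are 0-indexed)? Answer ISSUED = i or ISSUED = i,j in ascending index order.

#0 head=0: st i0 no-port MEM/MEM
#1 head=1: ld/blt i1&i2 dual
#2 head=3: or i3 RAW r2
#3 head=4: beq/or i4&i5 dual
#4 head=6: and/blt i6&i7 dual
#5 head=8: ld i8 tail

ISSUED = 6,7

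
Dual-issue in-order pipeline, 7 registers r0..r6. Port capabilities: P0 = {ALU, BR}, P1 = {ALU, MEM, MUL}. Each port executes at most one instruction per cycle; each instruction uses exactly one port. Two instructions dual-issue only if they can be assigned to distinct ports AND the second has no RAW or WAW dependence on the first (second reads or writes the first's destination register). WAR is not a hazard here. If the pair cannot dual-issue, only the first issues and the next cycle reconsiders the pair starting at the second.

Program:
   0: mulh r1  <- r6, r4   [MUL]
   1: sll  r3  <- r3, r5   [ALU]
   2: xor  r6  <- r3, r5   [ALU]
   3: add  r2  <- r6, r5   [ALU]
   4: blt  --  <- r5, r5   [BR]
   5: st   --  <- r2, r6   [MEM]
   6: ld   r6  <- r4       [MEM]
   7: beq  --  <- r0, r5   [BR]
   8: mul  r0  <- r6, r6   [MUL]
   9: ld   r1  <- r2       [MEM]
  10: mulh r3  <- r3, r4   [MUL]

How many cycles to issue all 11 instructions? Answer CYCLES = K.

t=0 i0+i1:mulh sll ; pair
t=1 i2:xor ; RAW r6
t=2 i3+i4:add blt ; pair
t=3 i5:st ; no-port MEM/MEM
t=4 i6+i7:ld beq ; pair
t=5 i8:mul ; no-port MUL/MEM
t=6 i9:ld ; no-port MEM/MUL
t=7 i10:mulh ; tail

CYCLES = 8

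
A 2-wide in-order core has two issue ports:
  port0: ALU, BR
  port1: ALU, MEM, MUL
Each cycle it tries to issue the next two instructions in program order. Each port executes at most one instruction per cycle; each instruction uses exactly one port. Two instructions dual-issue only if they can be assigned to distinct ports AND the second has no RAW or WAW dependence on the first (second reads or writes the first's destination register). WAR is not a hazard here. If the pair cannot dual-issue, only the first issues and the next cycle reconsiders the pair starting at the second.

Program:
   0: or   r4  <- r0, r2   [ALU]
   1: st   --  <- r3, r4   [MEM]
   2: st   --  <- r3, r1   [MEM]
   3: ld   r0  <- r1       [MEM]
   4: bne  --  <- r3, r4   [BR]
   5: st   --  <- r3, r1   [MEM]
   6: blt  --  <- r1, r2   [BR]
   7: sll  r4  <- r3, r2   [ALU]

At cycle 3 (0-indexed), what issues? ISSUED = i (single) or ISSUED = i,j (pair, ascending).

  cy0 -> i0 (or.ALU) RAW r4
  cy1 -> i1 (st.MEM) no-port MEM/MEM
  cy2 -> i2 (st.MEM) no-port MEM/MEM
  cy3 -> i3+i4 (ld.MEM;bne.BR) pair
  cy4 -> i5+i6 (st.MEM;blt.BR) pair
  cy5 -> i7 (sll.ALU) tail

ISSUED = 3,4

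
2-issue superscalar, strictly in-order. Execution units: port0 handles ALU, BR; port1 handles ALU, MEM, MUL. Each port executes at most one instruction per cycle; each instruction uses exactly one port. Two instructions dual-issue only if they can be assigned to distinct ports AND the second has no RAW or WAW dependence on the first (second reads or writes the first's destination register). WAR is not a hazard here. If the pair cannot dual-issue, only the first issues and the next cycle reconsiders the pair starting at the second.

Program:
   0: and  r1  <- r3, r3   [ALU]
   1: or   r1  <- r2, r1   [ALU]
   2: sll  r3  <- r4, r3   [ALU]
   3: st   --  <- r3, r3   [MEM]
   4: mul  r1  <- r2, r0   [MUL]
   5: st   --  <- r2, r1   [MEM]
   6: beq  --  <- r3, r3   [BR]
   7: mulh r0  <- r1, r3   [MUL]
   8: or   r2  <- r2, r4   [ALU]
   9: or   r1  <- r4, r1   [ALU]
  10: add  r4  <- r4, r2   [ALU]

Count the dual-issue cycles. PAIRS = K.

0. and @i0  | RAW+WAW r1
1. or;sll @i1/i2  | pair
2. st @i3  | no-port MEM/MUL
3. mul @i4  | no-port MUL/MEM
4. st;beq @i5/i6  | pair
5. mulh;or @i7/i8  | pair
6. or;add @i9/i10  | pair

PAIRS = 4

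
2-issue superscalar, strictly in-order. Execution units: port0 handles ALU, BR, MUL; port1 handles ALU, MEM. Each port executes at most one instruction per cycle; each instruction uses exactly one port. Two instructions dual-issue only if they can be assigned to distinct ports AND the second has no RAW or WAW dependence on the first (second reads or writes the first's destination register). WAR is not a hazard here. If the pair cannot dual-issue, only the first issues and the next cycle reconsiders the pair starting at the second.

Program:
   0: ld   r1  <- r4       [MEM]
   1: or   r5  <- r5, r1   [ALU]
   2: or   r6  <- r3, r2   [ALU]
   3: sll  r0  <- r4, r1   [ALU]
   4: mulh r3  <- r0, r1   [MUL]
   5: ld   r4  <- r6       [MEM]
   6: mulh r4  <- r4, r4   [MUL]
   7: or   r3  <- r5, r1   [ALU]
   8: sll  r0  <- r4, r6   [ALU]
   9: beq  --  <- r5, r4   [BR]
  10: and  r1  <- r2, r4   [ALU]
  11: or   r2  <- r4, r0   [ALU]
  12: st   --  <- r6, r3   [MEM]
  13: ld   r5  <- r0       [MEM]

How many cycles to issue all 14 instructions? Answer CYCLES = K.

CYCLES = 9

[0] i0  ld  -- RAW r1
[1] i1+i2  or/or  -- dual
[2] i3  sll  -- RAW r0
[3] i4+i5  mulh/ld  -- dual
[4] i6+i7  mulh/or  -- dual
[5] i8+i9  sll/beq  -- dual
[6] i10+i11  and/or  -- dual
[7] i12  st  -- no-port MEM/MEM
[8] i13  ld  -- tail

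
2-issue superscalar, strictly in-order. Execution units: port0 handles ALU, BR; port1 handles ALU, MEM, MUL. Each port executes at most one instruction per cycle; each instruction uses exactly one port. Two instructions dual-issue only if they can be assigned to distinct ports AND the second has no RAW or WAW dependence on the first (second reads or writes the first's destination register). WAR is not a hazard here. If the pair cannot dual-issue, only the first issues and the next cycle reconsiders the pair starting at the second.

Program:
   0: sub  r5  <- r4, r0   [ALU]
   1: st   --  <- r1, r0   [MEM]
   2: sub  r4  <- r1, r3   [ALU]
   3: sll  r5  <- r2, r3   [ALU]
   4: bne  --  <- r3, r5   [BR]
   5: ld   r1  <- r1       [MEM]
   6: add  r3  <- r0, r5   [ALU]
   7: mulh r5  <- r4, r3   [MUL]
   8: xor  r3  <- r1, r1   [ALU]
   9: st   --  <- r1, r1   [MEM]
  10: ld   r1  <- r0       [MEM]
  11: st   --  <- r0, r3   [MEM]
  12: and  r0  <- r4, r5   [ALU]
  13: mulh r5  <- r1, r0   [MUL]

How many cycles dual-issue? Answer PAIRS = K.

PAIRS = 5

  cy0 -> i0,i1 (sub st) dual
  cy1 -> i2,i3 (sub sll) dual
  cy2 -> i4,i5 (bne ld) dual
  cy3 -> i6 (add) RAW r3
  cy4 -> i7,i8 (mulh xor) dual
  cy5 -> i9 (st) no-port MEM/MEM
  cy6 -> i10 (ld) no-port MEM/MEM
  cy7 -> i11,i12 (st and) dual
  cy8 -> i13 (mulh) tail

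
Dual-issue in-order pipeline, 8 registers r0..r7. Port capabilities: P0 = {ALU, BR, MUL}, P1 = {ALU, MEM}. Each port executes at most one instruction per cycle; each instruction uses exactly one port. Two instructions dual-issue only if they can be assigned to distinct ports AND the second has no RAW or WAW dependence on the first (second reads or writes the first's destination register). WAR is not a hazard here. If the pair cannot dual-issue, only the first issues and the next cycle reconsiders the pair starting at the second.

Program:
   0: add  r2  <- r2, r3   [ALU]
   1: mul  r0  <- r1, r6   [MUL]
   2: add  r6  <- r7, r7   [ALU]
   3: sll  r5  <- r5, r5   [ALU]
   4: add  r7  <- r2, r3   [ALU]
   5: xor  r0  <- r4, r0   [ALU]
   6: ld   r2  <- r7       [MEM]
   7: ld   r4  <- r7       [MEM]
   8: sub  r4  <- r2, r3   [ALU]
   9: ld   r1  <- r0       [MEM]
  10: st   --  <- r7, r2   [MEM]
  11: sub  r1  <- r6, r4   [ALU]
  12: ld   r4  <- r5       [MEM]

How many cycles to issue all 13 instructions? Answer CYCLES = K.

CYCLES = 8

c0: i0/i1 add mul  pair
c1: i2/i3 add sll  pair
c2: i4/i5 add xor  pair
c3: i6 ld  no-port MEM/MEM
c4: i7 ld  WAW r4
c5: i8/i9 sub ld  pair
c6: i10/i11 st sub  pair
c7: i12 ld  tail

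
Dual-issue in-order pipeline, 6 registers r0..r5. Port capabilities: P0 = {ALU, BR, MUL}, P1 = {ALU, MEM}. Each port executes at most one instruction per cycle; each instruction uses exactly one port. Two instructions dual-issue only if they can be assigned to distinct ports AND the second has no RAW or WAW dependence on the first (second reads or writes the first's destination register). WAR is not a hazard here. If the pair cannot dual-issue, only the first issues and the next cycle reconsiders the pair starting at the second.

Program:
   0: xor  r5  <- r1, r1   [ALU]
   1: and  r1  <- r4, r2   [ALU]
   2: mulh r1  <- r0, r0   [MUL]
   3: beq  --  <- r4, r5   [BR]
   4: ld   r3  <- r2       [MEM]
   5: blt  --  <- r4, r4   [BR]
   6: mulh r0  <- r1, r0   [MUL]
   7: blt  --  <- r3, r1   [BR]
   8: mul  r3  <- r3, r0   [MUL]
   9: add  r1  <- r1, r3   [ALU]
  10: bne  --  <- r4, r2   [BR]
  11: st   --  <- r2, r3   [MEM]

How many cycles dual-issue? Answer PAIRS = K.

PAIRS = 3

  cy0 -> i0&i1 (xor.ALU/and.ALU) 2-wide
  cy1 -> i2 (mulh.MUL) no-port MUL/BR
  cy2 -> i3&i4 (beq.BR/ld.MEM) 2-wide
  cy3 -> i5 (blt.BR) no-port BR/MUL
  cy4 -> i6 (mulh.MUL) no-port MUL/BR
  cy5 -> i7 (blt.BR) no-port BR/MUL
  cy6 -> i8 (mul.MUL) RAW r3
  cy7 -> i9&i10 (add.ALU/bne.BR) 2-wide
  cy8 -> i11 (st.MEM) tail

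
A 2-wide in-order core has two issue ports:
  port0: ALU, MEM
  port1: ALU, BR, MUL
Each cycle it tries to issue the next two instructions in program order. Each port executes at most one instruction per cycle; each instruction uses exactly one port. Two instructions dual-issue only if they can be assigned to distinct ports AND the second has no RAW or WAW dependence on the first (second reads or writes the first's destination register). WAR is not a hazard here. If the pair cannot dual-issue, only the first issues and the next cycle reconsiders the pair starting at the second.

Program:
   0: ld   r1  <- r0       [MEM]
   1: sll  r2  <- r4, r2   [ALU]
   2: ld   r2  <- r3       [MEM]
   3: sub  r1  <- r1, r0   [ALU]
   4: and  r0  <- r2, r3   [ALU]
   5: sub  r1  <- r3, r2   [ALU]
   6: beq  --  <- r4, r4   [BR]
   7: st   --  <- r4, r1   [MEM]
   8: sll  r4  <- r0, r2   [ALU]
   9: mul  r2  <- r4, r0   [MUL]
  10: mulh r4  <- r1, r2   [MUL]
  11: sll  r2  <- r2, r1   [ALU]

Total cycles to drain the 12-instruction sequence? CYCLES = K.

#0 head=0: ld+sll i0+i1 2-wide
#1 head=2: ld+sub i2+i3 2-wide
#2 head=4: and+sub i4+i5 2-wide
#3 head=6: beq+st i6+i7 2-wide
#4 head=8: sll i8 RAW r4
#5 head=9: mul i9 no-port MUL/MUL
#6 head=10: mulh+sll i10+i11 2-wide

CYCLES = 7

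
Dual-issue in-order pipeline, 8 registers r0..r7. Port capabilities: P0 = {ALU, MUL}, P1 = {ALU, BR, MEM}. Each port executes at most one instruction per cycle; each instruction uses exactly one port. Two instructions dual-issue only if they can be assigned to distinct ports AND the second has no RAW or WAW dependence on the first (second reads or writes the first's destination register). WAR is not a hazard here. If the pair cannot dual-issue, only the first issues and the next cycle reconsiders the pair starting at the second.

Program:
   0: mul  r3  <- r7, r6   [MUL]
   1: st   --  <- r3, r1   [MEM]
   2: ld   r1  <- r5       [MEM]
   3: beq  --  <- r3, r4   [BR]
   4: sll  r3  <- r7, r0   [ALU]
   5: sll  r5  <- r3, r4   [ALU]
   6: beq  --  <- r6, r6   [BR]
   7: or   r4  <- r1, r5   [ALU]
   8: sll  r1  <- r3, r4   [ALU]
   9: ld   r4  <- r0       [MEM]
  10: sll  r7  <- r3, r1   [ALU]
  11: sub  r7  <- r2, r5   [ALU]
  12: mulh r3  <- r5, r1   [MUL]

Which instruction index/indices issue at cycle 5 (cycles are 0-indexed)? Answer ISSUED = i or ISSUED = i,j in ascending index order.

ISSUED = 7

[0] i0  mul.MUL  -- RAW r3
[1] i1  st.MEM  -- no-port MEM/MEM
[2] i2  ld.MEM  -- no-port MEM/BR
[3] i3,i4  beq.BR;sll.ALU  -- 2-wide
[4] i5,i6  sll.ALU;beq.BR  -- 2-wide
[5] i7  or.ALU  -- RAW r4
[6] i8,i9  sll.ALU;ld.MEM  -- 2-wide
[7] i10  sll.ALU  -- WAW r7
[8] i11,i12  sub.ALU;mulh.MUL  -- 2-wide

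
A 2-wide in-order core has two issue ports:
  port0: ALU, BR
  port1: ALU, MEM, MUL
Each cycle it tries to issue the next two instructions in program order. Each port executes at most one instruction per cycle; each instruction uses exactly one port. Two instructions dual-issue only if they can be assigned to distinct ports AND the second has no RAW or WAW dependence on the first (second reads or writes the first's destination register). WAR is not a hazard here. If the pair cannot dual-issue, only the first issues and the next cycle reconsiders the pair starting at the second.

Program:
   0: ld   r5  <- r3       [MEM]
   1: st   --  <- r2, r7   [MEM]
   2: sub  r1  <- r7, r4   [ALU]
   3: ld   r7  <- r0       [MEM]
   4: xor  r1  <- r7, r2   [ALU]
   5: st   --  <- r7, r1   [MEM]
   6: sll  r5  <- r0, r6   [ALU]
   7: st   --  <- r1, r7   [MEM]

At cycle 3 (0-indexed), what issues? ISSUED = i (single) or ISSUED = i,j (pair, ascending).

t=0 i0:ld ; no-port MEM/MEM
t=1 i1,i2:st/sub ; pair
t=2 i3:ld ; RAW r7
t=3 i4:xor ; RAW r1
t=4 i5,i6:st/sll ; pair
t=5 i7:st ; tail

ISSUED = 4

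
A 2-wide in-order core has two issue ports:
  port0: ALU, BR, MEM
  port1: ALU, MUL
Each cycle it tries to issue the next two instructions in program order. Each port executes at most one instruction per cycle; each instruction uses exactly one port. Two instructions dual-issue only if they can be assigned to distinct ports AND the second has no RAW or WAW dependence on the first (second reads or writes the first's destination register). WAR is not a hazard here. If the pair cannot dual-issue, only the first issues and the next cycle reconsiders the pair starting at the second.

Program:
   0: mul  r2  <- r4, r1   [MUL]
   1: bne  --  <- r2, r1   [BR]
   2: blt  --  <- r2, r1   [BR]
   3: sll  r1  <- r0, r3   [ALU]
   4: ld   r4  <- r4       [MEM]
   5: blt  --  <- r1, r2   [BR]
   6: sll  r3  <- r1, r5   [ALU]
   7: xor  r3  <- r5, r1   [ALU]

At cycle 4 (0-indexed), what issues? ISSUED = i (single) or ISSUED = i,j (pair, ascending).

#0 head=0: mul.MUL i0 RAW r2
#1 head=1: bne.BR i1 no-port BR/BR
#2 head=2: blt.BR/sll.ALU i2+i3 2-wide
#3 head=4: ld.MEM i4 no-port MEM/BR
#4 head=5: blt.BR/sll.ALU i5+i6 2-wide
#5 head=7: xor.ALU i7 tail

ISSUED = 5,6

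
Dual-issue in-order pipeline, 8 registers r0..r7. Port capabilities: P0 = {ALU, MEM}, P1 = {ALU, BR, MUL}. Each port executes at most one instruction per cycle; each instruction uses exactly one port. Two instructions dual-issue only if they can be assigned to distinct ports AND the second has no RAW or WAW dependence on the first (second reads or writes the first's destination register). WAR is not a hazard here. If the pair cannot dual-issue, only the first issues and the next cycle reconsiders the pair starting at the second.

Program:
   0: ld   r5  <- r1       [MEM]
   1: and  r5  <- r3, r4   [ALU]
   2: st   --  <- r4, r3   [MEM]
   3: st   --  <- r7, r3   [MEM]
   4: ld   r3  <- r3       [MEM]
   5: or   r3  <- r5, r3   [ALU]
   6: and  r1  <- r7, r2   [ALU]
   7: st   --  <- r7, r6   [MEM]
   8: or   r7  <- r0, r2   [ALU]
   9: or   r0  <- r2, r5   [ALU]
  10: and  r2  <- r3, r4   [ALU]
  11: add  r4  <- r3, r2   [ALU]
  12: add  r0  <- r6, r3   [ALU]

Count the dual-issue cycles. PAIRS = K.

c0: i0 ld.MEM  WAW r5
c1: i1/i2 and.ALU;st.MEM  pair
c2: i3 st.MEM  no-port MEM/MEM
c3: i4 ld.MEM  RAW+WAW r3
c4: i5/i6 or.ALU;and.ALU  pair
c5: i7/i8 st.MEM;or.ALU  pair
c6: i9/i10 or.ALU;and.ALU  pair
c7: i11/i12 add.ALU;add.ALU  pair

PAIRS = 5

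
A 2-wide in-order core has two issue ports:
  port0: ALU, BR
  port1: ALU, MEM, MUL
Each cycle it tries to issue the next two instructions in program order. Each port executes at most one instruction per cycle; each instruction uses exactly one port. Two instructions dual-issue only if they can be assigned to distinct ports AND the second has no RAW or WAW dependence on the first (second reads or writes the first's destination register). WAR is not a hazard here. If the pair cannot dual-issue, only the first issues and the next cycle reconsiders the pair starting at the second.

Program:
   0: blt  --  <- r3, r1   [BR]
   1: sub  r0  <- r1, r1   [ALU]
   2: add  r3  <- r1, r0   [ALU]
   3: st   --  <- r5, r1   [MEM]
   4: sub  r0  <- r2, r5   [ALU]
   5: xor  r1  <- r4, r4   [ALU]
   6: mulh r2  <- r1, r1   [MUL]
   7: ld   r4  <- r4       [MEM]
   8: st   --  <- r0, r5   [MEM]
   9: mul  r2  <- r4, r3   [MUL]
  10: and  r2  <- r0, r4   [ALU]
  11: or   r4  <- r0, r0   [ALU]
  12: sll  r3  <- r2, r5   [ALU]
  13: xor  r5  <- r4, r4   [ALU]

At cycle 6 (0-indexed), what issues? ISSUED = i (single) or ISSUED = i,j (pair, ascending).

  cy0 -> i0+i1 (blt.BR/sub.ALU) pair
  cy1 -> i2+i3 (add.ALU/st.MEM) pair
  cy2 -> i4+i5 (sub.ALU/xor.ALU) pair
  cy3 -> i6 (mulh.MUL) no-port MUL/MEM
  cy4 -> i7 (ld.MEM) no-port MEM/MEM
  cy5 -> i8 (st.MEM) no-port MEM/MUL
  cy6 -> i9 (mul.MUL) WAW r2
  cy7 -> i10+i11 (and.ALU/or.ALU) pair
  cy8 -> i12+i13 (sll.ALU/xor.ALU) pair

ISSUED = 9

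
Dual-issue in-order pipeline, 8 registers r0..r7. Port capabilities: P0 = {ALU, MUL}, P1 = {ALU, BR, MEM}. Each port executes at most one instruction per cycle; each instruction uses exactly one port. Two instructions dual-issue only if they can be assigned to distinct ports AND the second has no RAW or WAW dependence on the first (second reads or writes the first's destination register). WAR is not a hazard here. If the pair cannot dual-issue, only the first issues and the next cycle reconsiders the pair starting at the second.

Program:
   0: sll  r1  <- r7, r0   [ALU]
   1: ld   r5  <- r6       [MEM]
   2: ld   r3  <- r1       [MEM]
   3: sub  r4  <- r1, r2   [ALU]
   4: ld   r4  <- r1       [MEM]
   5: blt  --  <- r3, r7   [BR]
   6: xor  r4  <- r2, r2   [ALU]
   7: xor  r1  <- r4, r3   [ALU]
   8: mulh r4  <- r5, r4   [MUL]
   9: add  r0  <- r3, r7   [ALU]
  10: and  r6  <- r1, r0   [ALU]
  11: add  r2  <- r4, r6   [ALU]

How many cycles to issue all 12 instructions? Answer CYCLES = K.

  cy0 -> i0,i1 (sll;ld) 2-wide
  cy1 -> i2,i3 (ld;sub) 2-wide
  cy2 -> i4 (ld) no-port MEM/BR
  cy3 -> i5,i6 (blt;xor) 2-wide
  cy4 -> i7,i8 (xor;mulh) 2-wide
  cy5 -> i9 (add) RAW r0
  cy6 -> i10 (and) RAW r6
  cy7 -> i11 (add) tail

CYCLES = 8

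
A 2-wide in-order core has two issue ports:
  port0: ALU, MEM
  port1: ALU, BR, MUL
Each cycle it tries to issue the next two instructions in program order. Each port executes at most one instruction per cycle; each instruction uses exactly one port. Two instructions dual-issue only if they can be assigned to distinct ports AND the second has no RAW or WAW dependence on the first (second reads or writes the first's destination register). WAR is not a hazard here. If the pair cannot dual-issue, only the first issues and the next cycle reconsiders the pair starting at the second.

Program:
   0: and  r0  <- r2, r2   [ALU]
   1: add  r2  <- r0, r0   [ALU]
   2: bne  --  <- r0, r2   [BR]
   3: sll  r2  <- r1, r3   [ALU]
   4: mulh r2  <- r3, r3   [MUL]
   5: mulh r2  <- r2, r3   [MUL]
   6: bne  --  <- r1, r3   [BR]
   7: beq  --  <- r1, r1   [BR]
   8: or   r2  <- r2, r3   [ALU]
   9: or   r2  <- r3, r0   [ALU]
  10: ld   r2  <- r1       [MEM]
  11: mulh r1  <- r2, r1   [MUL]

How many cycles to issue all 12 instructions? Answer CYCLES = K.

CYCLES = 10

  cy0 -> i0 (and) RAW r0
  cy1 -> i1 (add) RAW r2
  cy2 -> i2&i3 (bne;sll) pair
  cy3 -> i4 (mulh) no-port MUL/MUL
  cy4 -> i5 (mulh) no-port MUL/BR
  cy5 -> i6 (bne) no-port BR/BR
  cy6 -> i7&i8 (beq;or) pair
  cy7 -> i9 (or) WAW r2
  cy8 -> i10 (ld) RAW r2
  cy9 -> i11 (mulh) tail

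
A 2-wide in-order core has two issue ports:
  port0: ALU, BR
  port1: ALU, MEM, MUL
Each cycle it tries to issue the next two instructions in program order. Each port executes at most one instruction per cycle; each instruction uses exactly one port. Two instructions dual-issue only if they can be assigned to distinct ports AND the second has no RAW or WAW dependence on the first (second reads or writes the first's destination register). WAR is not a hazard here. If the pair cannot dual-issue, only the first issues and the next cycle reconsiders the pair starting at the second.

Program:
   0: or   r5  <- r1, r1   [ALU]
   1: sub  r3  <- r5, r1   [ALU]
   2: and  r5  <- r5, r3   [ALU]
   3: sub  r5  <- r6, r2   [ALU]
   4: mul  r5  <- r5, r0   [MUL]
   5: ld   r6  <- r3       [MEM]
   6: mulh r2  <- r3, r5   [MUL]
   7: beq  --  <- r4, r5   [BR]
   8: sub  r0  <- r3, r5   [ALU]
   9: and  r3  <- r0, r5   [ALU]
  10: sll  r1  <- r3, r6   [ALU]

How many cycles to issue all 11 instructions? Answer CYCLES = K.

CYCLES = 10

0. or @i0  | RAW r5
1. sub @i1  | RAW r3
2. and @i2  | WAW r5
3. sub @i3  | RAW+WAW r5
4. mul @i4  | no-port MUL/MEM
5. ld @i5  | no-port MEM/MUL
6. mulh+beq @i6&i7  | 2-wide
7. sub @i8  | RAW r0
8. and @i9  | RAW r3
9. sll @i10  | tail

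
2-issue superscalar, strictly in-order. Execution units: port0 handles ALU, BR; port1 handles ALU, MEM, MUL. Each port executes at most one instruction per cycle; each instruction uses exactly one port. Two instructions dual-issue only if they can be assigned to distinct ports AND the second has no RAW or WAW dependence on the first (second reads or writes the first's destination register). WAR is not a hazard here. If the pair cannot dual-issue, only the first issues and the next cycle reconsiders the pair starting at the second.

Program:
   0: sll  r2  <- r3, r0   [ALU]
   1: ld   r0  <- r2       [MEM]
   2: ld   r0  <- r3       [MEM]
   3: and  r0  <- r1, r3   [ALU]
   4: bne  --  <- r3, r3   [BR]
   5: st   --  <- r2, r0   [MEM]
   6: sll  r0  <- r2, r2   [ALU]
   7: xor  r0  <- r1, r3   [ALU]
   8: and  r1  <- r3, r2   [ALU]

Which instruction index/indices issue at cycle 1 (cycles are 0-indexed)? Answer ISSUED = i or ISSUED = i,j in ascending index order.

ISSUED = 1

[0] i0  sll.ALU  -- RAW r2
[1] i1  ld.MEM  -- no-port MEM/MEM
[2] i2  ld.MEM  -- WAW r0
[3] i3&i4  and.ALU+bne.BR  -- pair
[4] i5&i6  st.MEM+sll.ALU  -- pair
[5] i7&i8  xor.ALU+and.ALU  -- pair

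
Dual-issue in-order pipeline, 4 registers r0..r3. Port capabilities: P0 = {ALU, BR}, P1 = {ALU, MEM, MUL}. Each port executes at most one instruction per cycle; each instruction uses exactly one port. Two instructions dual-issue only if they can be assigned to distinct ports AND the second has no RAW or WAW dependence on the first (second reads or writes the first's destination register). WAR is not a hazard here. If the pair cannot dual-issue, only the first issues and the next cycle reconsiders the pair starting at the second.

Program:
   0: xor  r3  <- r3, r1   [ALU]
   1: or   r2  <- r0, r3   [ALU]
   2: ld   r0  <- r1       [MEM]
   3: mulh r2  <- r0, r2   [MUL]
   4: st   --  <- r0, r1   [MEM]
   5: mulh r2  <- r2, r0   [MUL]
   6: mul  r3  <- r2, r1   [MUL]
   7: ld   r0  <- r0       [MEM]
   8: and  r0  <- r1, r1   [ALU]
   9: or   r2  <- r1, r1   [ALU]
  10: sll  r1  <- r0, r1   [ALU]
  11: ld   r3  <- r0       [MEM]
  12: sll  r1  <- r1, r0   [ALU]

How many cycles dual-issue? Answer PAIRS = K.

PAIRS = 3

  cy0 -> i0 (xor.ALU) RAW r3
  cy1 -> i1+i2 (or.ALU;ld.MEM) 2-wide
  cy2 -> i3 (mulh.MUL) no-port MUL/MEM
  cy3 -> i4 (st.MEM) no-port MEM/MUL
  cy4 -> i5 (mulh.MUL) no-port MUL/MUL
  cy5 -> i6 (mul.MUL) no-port MUL/MEM
  cy6 -> i7 (ld.MEM) WAW r0
  cy7 -> i8+i9 (and.ALU;or.ALU) 2-wide
  cy8 -> i10+i11 (sll.ALU;ld.MEM) 2-wide
  cy9 -> i12 (sll.ALU) tail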